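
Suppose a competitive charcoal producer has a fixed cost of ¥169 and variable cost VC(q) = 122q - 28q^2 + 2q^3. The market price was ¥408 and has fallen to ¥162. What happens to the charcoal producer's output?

Output falls from 13 to 10

AVC = 122 - 28q + 2q^2, minimized at q = 7 where min AVC = ¥24. MC = 122 - 56q + 6q^2.
At P = ¥408 ≥ min AVC, set P = MC on the rising branch: q = 13.
At P = ¥162 ≥ min AVC, set P = MC: q = 10. The firm stays open but cuts output.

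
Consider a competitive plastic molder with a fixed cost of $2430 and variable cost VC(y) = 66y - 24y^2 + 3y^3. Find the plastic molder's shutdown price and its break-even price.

Shutdown price = min AVC. AVC = 66 - 24y + 3y^2, with vertex at y = 4 and minimum $18.
ATC = 2430/y + 66 - 24y + 3y^2. Setting dATC/dy = −2430/y^2 − 24 + 6y = 0 gives y = 9 (since 6·9^3 − 24·9^2 = 2430).
min ATC = 2430/9 + 66 − 24·9 + 3·9^2 = $363. That is the break-even price.
For $18 ≤ P < $363 the firm produces at a loss; below $18 it shuts down.

Shutdown price = $18; break-even price = $363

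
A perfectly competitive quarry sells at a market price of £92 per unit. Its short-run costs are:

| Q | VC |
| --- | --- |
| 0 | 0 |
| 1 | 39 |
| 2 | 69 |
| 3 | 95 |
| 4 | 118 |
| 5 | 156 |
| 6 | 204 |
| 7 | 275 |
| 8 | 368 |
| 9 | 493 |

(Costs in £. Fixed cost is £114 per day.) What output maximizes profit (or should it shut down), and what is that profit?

Compute π = P·Q − TC at each output: Q=0: -114; Q=1: -61; Q=2: 1; Q=3: 67; Q=4: 136; Q=5: 190; Q=6: 234; Q=7: 255; Q=8: 254; Q=9: 221.
Profit is maximized at Q = 7. AVC there is 275/7 = £39.29 ≤ P, so producing beats shutting down (which would give -£114).

Q = 7; profit = £255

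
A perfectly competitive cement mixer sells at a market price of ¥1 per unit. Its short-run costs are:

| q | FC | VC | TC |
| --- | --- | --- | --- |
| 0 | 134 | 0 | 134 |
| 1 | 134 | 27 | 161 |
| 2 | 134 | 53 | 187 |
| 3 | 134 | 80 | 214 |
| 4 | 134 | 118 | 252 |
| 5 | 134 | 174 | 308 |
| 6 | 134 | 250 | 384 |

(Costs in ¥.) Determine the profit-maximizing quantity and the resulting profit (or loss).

q = 0 (shut down); profit = -¥134

Tabulate TR − TC: q=0: -134; q=1: -160; q=2: -185; q=3: -211; q=4: -248; q=5: -303; q=6: -378.
Profit is highest at q = 0. Equivalently, the lowest AVC in the table is 53/2 ≈ ¥26.50 at q = 2, and P = ¥1 falls below it — price never covers variable cost, so the firm shuts down and loses only its fixed cost.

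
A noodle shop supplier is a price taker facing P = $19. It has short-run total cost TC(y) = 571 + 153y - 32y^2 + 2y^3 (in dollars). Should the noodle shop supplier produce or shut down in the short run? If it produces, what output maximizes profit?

Variable cost is VC = 153y - 32y^2 + 2y^3, so AVC = VC/y = 153 - 32y + 2y^2 and MC = dTC/dy = 153 - 64y + 6y^2.
AVC hits its minimum where MC = AVC, at y = 8, giving min AVC = 153 - 32·8 + 2·8^2 = $25.
P = $19 lies below min AVC = $25; no output level covers variable cost.
Shutting down limits the loss to fixed cost, $571.

Shut down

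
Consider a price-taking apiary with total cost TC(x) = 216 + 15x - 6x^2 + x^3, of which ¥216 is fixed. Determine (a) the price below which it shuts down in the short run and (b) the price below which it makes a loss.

Shutdown price = ¥6; break-even price = ¥51

Shutdown price = min AVC. AVC = 15 - 6x + x^2, with vertex at x = 3 and minimum ¥6.
ATC = 216/x + 15 - 6x + x^2. Setting dATC/dx = −216/x^2 − 6 + 2x = 0 gives x = 6 (since 2·6^3 − 6·6^2 = 216).
min ATC = 216/6 + 15 − 6·6 + 6^2 = ¥51. That is the break-even price.
For ¥6 ≤ P < ¥51 the firm produces at a loss; below ¥6 it shuts down.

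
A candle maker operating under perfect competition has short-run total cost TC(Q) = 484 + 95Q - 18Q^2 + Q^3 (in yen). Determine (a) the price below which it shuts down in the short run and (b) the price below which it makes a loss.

Shutdown price = ¥14; break-even price = ¥62

Shutdown price = min AVC. AVC = 95 - 18Q + Q^2, with vertex at Q = 9 and minimum ¥14.
ATC = 484/Q + 95 - 18Q + Q^2. Setting dATC/dQ = −484/Q^2 − 18 + 2Q = 0 gives Q = 11 (since 2·11^3 − 18·11^2 = 484).
min ATC = 484/11 + 95 − 18·11 + 11^2 = ¥62. That is the break-even price.
For ¥14 ≤ P < ¥62 the firm produces at a loss; below ¥14 it shuts down.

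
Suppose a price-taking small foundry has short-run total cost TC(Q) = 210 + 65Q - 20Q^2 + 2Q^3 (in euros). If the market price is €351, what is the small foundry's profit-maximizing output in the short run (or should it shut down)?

Produce at Q = 11

Variable cost is VC = 65Q - 20Q^2 + 2Q^3, so AVC = VC/Q = 65 - 20Q + 2Q^2 and MC = dTC/dQ = 65 - 40Q + 6Q^2.
AVC hits its minimum where MC = AVC, at Q = 5, giving min AVC = 65 - 20·5 + 2·5^2 = €15.
Because €351 ≥ €15, revenue can cover variable cost; the firm operates.
Solving P = MC: -286 - 40Q + 6Q^2 = 0 ⇒ Q = -13/3 or 11. On the upward-sloping branch, Q* = 11.
Check: AVC at Q = 11 is €87 ≤ P, so revenue covers variable cost.
Profit = P·Q − TC = 351·11 − 1167 = €2694.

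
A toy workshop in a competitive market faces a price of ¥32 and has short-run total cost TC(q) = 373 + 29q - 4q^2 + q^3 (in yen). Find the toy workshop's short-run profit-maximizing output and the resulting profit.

Profit = -¥355 at q = 3

AVC = 29 - 4q + q^2 has its minimum ¥25 at q = 2; price ¥32 clears that bar, so the firm operates.
With MC = 29 - 8q + 3q^2, P = MC on the upward-sloping part at q* = 3.
TR = 32·3 = 96. TC = 373 + 78 = 451. Profit = 96 − 451 = -¥355.
That loss of ¥355 beats the ¥373 the firm would lose by shutting down; producing recovers ¥18 of fixed cost.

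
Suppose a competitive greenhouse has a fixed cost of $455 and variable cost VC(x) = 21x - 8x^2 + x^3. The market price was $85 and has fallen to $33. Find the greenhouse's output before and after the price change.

AVC = 21 - 8x + x^2, minimized at x = 4 where min AVC = $5. MC = 21 - 16x + 3x^2.
At P = $85 ≥ min AVC, set P = MC on the rising branch: x = 8.
At P = $33 ≥ min AVC, set P = MC: x = 6. The firm stays open but cuts output.

Output falls from 8 to 6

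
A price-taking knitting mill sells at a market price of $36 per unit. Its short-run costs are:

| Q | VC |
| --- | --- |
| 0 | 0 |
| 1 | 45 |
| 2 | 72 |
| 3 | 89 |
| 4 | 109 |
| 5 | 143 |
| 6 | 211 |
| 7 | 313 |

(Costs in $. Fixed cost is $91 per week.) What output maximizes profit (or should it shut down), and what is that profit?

Q = 5; profit = -$54

Profit at each row (π = 36Q − TC): Q=0: -91; Q=1: -100; Q=2: -91; Q=3: -72; Q=4: -56; Q=5: -54; Q=6: -86; Q=7: -152.
Profit is maximized at Q = 5. AVC there is 143/5 = $28.60 ≤ P, so producing beats shutting down (which would give -$91).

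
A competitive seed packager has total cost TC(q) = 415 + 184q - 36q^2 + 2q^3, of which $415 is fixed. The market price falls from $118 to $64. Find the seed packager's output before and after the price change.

Output falls from 11 to 10

MC = 184 - 72q + 6q^2; the shutdown threshold is min AVC = $22 (at q = 9).
At P = $118 ≥ min AVC, set P = MC on the rising branch: q = 11.
At P = $64 ≥ min AVC, set P = MC: q = 10. The firm stays open but cuts output.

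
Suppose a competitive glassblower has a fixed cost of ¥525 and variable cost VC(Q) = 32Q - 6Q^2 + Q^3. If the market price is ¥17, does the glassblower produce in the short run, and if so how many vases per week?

Shut down

Variable cost is VC = 32Q - 6Q^2 + Q^3, so AVC = VC/Q = 32 - 6Q + Q^2 and MC = dTC/dQ = 32 - 12Q + 3Q^2.
The AVC parabola has its vertex at Q = 6/2 = 3, where AVC = 32 - 6·3 + 3^2 = ¥23.
Since P = ¥17 < min AVC = ¥23, price fails to cover variable cost at any output.
Best response: produce nothing and absorb the ¥525 fixed cost.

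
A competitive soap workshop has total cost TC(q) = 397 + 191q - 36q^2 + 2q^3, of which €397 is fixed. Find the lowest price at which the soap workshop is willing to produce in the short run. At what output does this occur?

€29 per unit, at q = 9

The firm shuts down when price falls below the minimum of average variable cost. AVC = VC/q = 191 - 36q + 2q^2.
At the minimum of AVC, MC = AVC. MC = 191 - 72q + 6q^2; setting MC = AVC gives 4q^2 - 36q = 0, so q = 9. min AVC = 29.
For P < €29 the firm produces nothing.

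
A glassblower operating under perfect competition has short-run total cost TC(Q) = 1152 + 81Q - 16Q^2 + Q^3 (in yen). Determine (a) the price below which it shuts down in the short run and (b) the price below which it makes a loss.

Shutdown price = ¥17; break-even price = ¥129

AVC = 81 - 16Q + Q^2; minimized at Q = 8, giving min AVC = ¥17. That is the shutdown price.
ATC = 1152/Q + 81 - 16Q + Q^2. Setting dATC/dQ = −1152/Q^2 − 16 + 2Q = 0 gives Q = 12 (since 2·12^3 − 16·12^2 = 1152).
min ATC = 1152/12 + 81 − 16·12 + 12^2 = ¥129. That is the break-even price.
For ¥17 ≤ P < ¥129 the firm produces at a loss; below ¥17 it shuts down.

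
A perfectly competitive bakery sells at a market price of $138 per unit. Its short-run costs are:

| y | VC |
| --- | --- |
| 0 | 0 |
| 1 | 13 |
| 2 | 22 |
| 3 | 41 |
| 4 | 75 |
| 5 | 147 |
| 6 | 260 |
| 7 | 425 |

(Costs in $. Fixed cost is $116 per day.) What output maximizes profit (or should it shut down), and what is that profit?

y = 6; profit = $452

Compute π = P·y − TC at each output: y=0: -116; y=1: 9; y=2: 138; y=3: 257; y=4: 361; y=5: 427; y=6: 452; y=7: 425.
Profit is maximized at y = 6. AVC there is 260/6 = $43.33 ≤ P, so producing beats shutting down (which would give -$116).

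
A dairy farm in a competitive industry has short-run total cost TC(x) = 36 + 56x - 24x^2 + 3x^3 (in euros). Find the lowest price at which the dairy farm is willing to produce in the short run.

The shutdown price is the minimum of AVC. VC = 56x - 24x^2 + 3x^3, so AVC = 56 - 24x + 3x^2.
At the minimum of AVC, MC = AVC. MC = 56 - 48x + 9x^2; setting MC = AVC gives 6x^2 - 24x = 0, so x = 4. min AVC = 8.
The firm shuts down for any P below €8.

€8 per unit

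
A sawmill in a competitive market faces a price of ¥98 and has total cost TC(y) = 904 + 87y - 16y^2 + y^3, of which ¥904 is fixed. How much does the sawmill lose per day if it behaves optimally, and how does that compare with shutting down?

Profit = -¥178 at y = 11

AVC = 87 - 16y + y^2 has its minimum ¥23 at y = 8; price ¥98 clears that bar, so the firm operates.
With MC = 87 - 32y + 3y^2, P = MC on the upward-sloping part at y* = 11.
TR = 98·11 = 1078. TC = 904 + 352 = 1256. Profit = 1078 − 1256 = -¥178.
Shutting down would mean losing the fixed cost of ¥904, so operating at a loss of ¥178 is better by ¥726.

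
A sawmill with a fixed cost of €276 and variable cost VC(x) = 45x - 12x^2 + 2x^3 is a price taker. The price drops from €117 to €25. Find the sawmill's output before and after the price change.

Output falls from 6 to 0 (the firm shuts down)

MC = 45 - 24x + 6x^2; the shutdown threshold is min AVC = €27 (at x = 3).
At P = €117 ≥ min AVC, set P = MC on the rising branch: x = 6.
At P = €25 < min AVC = €27, price no longer covers variable cost at any output, so the firm shuts down: x = 0.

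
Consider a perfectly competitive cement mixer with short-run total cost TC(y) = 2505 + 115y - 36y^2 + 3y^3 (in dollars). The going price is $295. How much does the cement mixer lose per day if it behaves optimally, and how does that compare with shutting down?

AVC = 115 - 36y + 3y^2; min AVC = $7 at y = 6. Since P = $295 ≥ min AVC, the firm produces.
MC = 115 - 72y + 9y^2. Setting P = MC and taking the root on the rising branch gives y* = 10.
TR = 295·10 = 2950. TC = 2505 + 550 = 3055. Profit = 2950 − 3055 = -$105.
By producing, the firm covers all variable cost plus $2400 of fixed cost; shutting down would lose the full $2505.

Profit = -$105 at y = 10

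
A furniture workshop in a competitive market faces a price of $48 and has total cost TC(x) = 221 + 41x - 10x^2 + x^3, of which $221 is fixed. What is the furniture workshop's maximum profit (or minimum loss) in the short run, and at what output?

AVC = 41 - 10x + x^2; min AVC = $16 at x = 5. Since P = $48 ≥ min AVC, the firm produces.
MC = 41 - 20x + 3x^2. Setting P = MC and taking the root on the rising branch gives x* = 7.
TR = 48·7 = 336. TC = 221 + 140 = 361. Profit = 336 − 361 = -$25.
By producing, the firm covers all variable cost plus $196 of fixed cost; shutting down would lose the full $221.

Profit = -$25 at x = 7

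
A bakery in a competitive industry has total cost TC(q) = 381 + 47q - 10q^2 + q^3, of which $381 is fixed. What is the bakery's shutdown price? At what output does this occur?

$22 per unit, at q = 5

Short-run supply begins at min AVC. From VC = 47q - 10q^2 + q^3, AVC = 47 - 10q + q^2.
dAVC/dq = -10 + 2q = 0 gives q = 5. min AVC = 47 - 10·5 + 5^2 = 22.
So the shutdown price is $22.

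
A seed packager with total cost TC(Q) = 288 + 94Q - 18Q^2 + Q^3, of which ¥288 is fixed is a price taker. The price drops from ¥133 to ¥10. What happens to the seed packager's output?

Output falls from 13 to 0 (the firm shuts down)

AVC = 94 - 18Q + Q^2, minimized at Q = 9 where min AVC = ¥13. MC = 94 - 36Q + 3Q^2.
With P = ¥133 above the shutdown price, P = MC gives Q = 13.
At P = ¥10 < min AVC = ¥13, price no longer covers variable cost at any output, so the firm shuts down: Q = 0.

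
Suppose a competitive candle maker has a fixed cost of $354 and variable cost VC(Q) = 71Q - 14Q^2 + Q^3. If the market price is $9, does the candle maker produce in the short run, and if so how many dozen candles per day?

Shut down

Strip out fixed cost: VC = 71Q - 14Q^2 + Q^3. Then AVC = 71 - 14Q + Q^2 and MC = 71 - 28Q + 3Q^2.
AVC is minimized where dAVC/dQ = -14 + 2Q = 0, at Q = 7; min AVC = 71 - 14·7 + 7^2 = $22.
Since P = $9 < min AVC = $22, price fails to cover variable cost at any output.
The firm minimizes its loss by shutting down and losing only its fixed cost of $354.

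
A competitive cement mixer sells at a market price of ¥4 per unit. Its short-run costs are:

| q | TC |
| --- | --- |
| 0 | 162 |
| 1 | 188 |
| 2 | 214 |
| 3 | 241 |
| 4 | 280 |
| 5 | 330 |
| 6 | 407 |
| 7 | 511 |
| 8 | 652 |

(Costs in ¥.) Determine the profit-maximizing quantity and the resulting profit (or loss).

q = 0 (shut down); profit = -¥162

Tabulate TR − TC: q=0: -162; q=1: -184; q=2: -206; q=3: -229; q=4: -264; q=5: -310; q=6: -383; q=7: -483; q=8: -620.
Profit is highest at q = 0. Equivalently, the lowest AVC in the table is 26/1 ≈ ¥26 at q = 1, and P = ¥4 falls below it — price never covers variable cost, so the firm shuts down and loses only its fixed cost.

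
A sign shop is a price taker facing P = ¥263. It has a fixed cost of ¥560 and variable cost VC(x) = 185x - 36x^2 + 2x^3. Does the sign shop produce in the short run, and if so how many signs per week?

Strip out fixed cost: VC = 185x - 36x^2 + 2x^3. Then AVC = 185 - 36x + 2x^2 and MC = 185 - 72x + 6x^2.
AVC is minimized where dAVC/dx = -36 + 4x = 0, at x = 9; min AVC = 185 - 36·9 + 2·9^2 = ¥23.
P = ¥263 exceeds min AVC = ¥23, so the firm stays open.
Set P = MC: 263 = 185 - 72x + 6x^2 → -78 - 72x + 6x^2 = 0. The roots are x = -1 and x = 13; the profit-maximizing output is on the rising part of MC, so x* = 13.
Check: AVC at x = 13 is ¥55 ≤ P, so revenue covers variable cost.
Profit = P·x − TC = 263·13 − 1275 = ¥2144.

Produce at x = 13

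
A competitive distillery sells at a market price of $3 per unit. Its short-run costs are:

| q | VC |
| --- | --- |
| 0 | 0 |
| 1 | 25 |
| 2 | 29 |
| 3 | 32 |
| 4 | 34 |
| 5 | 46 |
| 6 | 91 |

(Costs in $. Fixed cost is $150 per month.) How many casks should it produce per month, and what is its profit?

Compute π = P·q − TC at each output: q=0: -150; q=1: -172; q=2: -173; q=3: -173; q=4: -172; q=5: -181; q=6: -223.
Profit is highest at q = 0. Equivalently, the lowest AVC in the table is 34/4 ≈ $8.50 at q = 4, and P = $3 falls below it — price never covers variable cost, so the firm shuts down and loses only its fixed cost.

q = 0 (shut down); profit = -$150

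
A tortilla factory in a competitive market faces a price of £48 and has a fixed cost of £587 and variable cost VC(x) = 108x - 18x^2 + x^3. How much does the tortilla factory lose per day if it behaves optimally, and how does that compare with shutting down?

AVC = 108 - 18x + x^2 has its minimum £27 at x = 9; price £48 clears that bar, so the firm operates.
With MC = 108 - 36x + 3x^2, P = MC on the upward-sloping part at x* = 10.
TR = 48·10 = 480. TC = 587 + 280 = 867. Profit = 480 − 867 = -£387.
By producing, the firm covers all variable cost plus £200 of fixed cost; shutting down would lose the full £587.

Profit = -£387 at x = 10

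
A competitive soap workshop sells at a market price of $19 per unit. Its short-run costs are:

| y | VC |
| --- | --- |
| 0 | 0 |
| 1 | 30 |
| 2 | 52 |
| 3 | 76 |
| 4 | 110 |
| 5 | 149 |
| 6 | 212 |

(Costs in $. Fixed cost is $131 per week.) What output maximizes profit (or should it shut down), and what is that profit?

Profit at each row (π = 19y − TC): y=0: -131; y=1: -142; y=2: -145; y=3: -150; y=4: -165; y=5: -185; y=6: -229.
Profit is highest at y = 0. Equivalently, the lowest AVC in the table is 76/3 ≈ $25.33 at y = 3, and P = $19 falls below it — price never covers variable cost, so the firm shuts down and loses only its fixed cost.

y = 0 (shut down); profit = -$131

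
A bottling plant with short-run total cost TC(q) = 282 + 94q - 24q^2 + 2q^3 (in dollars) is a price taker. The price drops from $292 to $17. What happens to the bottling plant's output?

MC = 94 - 48q + 6q^2; the shutdown threshold is min AVC = $22 (at q = 6).
At P = $292 ≥ min AVC, set P = MC on the rising branch: q = 11.
At P = $17 < min AVC = $22, price no longer covers variable cost at any output, so the firm shuts down: q = 0.

Output falls from 11 to 0 (the firm shuts down)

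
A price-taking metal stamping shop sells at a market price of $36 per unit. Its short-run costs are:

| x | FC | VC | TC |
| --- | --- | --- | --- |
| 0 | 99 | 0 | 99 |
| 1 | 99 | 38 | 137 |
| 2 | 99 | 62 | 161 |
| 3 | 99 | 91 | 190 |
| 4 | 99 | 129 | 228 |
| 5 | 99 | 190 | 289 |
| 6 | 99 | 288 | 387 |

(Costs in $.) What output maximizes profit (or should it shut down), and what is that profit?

Compute π = P·x − TC at each output: x=0: -99; x=1: -101; x=2: -89; x=3: -82; x=4: -84; x=5: -109; x=6: -171.
Profit is maximized at x = 3. AVC there is 91/3 = $30.33 ≤ P, so producing beats shutting down (which would give -$99).

x = 3; profit = -$82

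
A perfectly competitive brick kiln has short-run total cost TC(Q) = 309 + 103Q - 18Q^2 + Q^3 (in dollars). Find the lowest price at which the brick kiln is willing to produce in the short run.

The shutdown price is the minimum of AVC. VC = 103Q - 18Q^2 + Q^3, so AVC = 103 - 18Q + Q^2.
At the minimum of AVC, MC = AVC. MC = 103 - 36Q + 3Q^2; setting MC = AVC gives 2Q^2 - 18Q = 0, so Q = 9. min AVC = 22.
The firm shuts down for any P below $22.

$22 per unit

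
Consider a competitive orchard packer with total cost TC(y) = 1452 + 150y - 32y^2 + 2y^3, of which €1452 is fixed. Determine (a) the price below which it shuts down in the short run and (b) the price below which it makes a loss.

AVC = 150 - 32y + 2y^2; minimized at y = 8, giving min AVC = €22. That is the shutdown price.
ATC = 1452/y + 150 - 32y + 2y^2. Setting dATC/dy = −1452/y^2 − 32 + 4y = 0 gives y = 11 (since 4·11^3 − 32·11^2 = 1452).
min ATC = 1452/11 + 150 − 32·11 + 2·11^2 = €172. That is the break-even price.
Between these two prices the firm operates at a loss; above €172 it earns a profit.

Shutdown price = €22; break-even price = €172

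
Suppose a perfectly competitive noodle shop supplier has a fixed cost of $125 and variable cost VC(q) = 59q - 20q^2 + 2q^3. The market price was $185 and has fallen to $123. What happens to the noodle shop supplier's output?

AVC = 59 - 20q + 2q^2, minimized at q = 5 where min AVC = $9. MC = 59 - 40q + 6q^2.
At P = $185 ≥ min AVC, set P = MC on the rising branch: q = 9.
At P = $123 ≥ min AVC, set P = MC: q = 8. The firm stays open but cuts output.

Output falls from 9 to 8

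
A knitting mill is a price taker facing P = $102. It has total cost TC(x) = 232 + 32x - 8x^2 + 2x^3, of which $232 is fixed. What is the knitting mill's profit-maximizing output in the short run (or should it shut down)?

Produce at x = 5

Strip out fixed cost: VC = 32x - 8x^2 + 2x^3. Then AVC = 32 - 8x + 2x^2 and MC = 32 - 16x + 6x^2.
The AVC parabola has its vertex at x = 8/4 = 2, where AVC = 32 - 8·2 + 2·2^2 = $24.
P = $102 exceeds min AVC = $24, so the firm stays open.
P = MC gives -70 - 16x + 6x^2 = 0, with roots -7/3 and 5. Take the larger (rising MC): x* = 5.
Check: AVC at x = 5 is $42 ≤ P, so revenue covers variable cost.
Profit = P·x − TC = 102·5 − 442 = $68.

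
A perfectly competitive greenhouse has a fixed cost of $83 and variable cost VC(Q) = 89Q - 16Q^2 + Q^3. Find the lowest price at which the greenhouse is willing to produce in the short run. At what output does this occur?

The firm shuts down when price falls below the minimum of average variable cost. AVC = VC/Q = 89 - 16Q + Q^2.
dAVC/dQ = -16 + 2Q = 0 gives Q = 8. min AVC = 89 - 16·8 + 8^2 = 25.
So the shutdown price is $25.

$25 per unit, at Q = 8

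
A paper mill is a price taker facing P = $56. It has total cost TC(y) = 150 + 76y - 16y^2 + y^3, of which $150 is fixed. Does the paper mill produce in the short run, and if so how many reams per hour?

Variable cost is VC = 76y - 16y^2 + y^3, so AVC = VC/y = 76 - 16y + y^2 and MC = dTC/dy = 76 - 32y + 3y^2.
AVC is minimized where dAVC/dy = -16 + 2y = 0, at y = 8; min AVC = 76 - 16·8 + 8^2 = $12.
Because $56 ≥ $12, revenue can cover variable cost; the firm operates.
P = MC gives 20 - 32y + 3y^2 = 0, with roots 2/3 and 10. Take the larger (rising MC): y* = 10.
Check: AVC at y = 10 is $16 ≤ P, so revenue covers variable cost.
Profit = P·y − TC = 56·10 − 310 = $250.

Produce at y = 10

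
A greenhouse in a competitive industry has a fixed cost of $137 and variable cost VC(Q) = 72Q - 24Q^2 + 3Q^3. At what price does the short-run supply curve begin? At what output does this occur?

$24 per unit, at Q = 4

The firm shuts down when price falls below the minimum of average variable cost. AVC = VC/Q = 72 - 24Q + 3Q^2.
dAVC/dQ = -24 + 6Q = 0 gives Q = 4. min AVC = 72 - 24·4 + 3·4^2 = 24.
For P < $24 the firm produces nothing.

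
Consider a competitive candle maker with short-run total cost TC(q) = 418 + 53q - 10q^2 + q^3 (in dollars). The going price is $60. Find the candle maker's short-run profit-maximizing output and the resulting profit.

Profit = -$222 at q = 7

AVC = 53 - 10q + q^2 has its minimum $28 at q = 5; price $60 clears that bar, so the firm operates.
With MC = 53 - 20q + 3q^2, P = MC on the upward-sloping part at q* = 7.
TR = 60·7 = 420. TC = 418 + 224 = 642. Profit = 420 − 642 = -$222.
That loss of $222 beats the $418 the firm would lose by shutting down; producing recovers $196 of fixed cost.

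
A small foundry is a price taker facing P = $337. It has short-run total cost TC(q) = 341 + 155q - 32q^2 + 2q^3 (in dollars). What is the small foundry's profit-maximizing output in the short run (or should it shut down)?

Variable cost is VC = 155q - 32q^2 + 2q^3, so AVC = VC/q = 155 - 32q + 2q^2 and MC = dTC/dq = 155 - 64q + 6q^2.
AVC is minimized where dAVC/dq = -32 + 4q = 0, at q = 8; min AVC = 155 - 32·8 + 2·8^2 = $27.
Because $337 ≥ $27, revenue can cover variable cost; the firm operates.
P = MC gives -182 - 64q + 6q^2 = 0, with roots -7/3 and 13. Take the larger (rising MC): q* = 13.
Check: AVC at q = 13 is $77 ≤ P, so revenue covers variable cost.
Profit = P·q − TC = 337·13 − 1342 = $3039.

Produce at q = 13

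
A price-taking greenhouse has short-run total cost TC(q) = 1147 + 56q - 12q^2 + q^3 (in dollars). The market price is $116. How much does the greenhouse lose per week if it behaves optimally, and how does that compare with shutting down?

Profit = -$347 at q = 10

AVC = 56 - 12q + q^2; min AVC = $20 at q = 6. Since P = $116 ≥ min AVC, the firm produces.
With MC = 56 - 24q + 3q^2, P = MC on the upward-sloping part at q* = 10.
TR = 116·10 = 1160. TC = 1147 + 360 = 1507. Profit = 1160 − 1507 = -$347.
Shutting down would mean losing the fixed cost of $1147, so operating at a loss of $347 is better by $800.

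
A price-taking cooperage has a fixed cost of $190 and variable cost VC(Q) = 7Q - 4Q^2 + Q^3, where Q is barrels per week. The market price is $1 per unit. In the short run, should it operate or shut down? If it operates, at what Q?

Shut down

Variable cost is VC = 7Q - 4Q^2 + Q^3, so AVC = VC/Q = 7 - 4Q + Q^2 and MC = dTC/dQ = 7 - 8Q + 3Q^2.
AVC hits its minimum where MC = AVC, at Q = 2, giving min AVC = 7 - 4·2 + 2^2 = $3.
Since P = $1 < min AVC = $3, price fails to cover variable cost at any output.
Best response: produce nothing and absorb the $190 fixed cost.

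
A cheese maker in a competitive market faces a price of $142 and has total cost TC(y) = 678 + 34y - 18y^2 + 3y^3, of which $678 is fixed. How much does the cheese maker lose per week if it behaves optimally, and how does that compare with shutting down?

AVC = 34 - 18y + 3y^2; min AVC = $7 at y = 3. Since P = $142 ≥ min AVC, the firm produces.
MC = 34 - 36y + 9y^2. Setting P = MC and taking the root on the rising branch gives y* = 6.
TR = 142·6 = 852. TC = 678 + 204 = 882. Profit = 852 − 882 = -$30.
By producing, the firm covers all variable cost plus $648 of fixed cost; shutting down would lose the full $678.

Profit = -$30 at y = 6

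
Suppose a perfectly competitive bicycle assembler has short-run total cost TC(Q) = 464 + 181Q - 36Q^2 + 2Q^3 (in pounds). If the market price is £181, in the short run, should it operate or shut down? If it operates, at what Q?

Strip out fixed cost: VC = 181Q - 36Q^2 + 2Q^3. Then AVC = 181 - 36Q + 2Q^2 and MC = 181 - 72Q + 6Q^2.
AVC is minimized where dAVC/dQ = -36 + 4Q = 0, at Q = 9; min AVC = 181 - 36·9 + 2·9^2 = £19.
Because £181 ≥ £19, revenue can cover variable cost; the firm operates.
P = MC gives -72Q + 6Q^2 = 0, with roots 0 and 12. Take the larger (rising MC): Q* = 12.
Check: AVC at Q = 12 is £37 ≤ P, so revenue covers variable cost.
Profit = P·Q − TC = 181·12 − 908 = £1264.

Produce at Q = 12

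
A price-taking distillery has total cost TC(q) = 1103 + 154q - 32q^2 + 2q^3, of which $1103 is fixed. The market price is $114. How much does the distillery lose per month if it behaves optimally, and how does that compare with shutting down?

Profit = -$303 at q = 10

AVC = 154 - 32q + 2q^2; min AVC = $26 at q = 8. Since P = $114 ≥ min AVC, the firm produces.
MC = 154 - 64q + 6q^2. Setting P = MC and taking the root on the rising branch gives q* = 10.
TR = 114·10 = 1140. TC = 1103 + 340 = 1443. Profit = 1140 − 1443 = -$303.
Shutting down would mean losing the fixed cost of $1103, so operating at a loss of $303 is better by $800.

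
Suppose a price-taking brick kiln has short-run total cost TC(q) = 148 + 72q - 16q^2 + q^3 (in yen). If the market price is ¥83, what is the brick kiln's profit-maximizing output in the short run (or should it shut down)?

From TC, MC = TC'(q) = 72 - 32q + 3q^2 and AVC = VC/q = 72 - 16q + q^2.
AVC is minimized where dAVC/dq = -16 + 2q = 0, at q = 8; min AVC = 72 - 16·8 + 8^2 = ¥8.
P = ¥83 exceeds min AVC = ¥8, so the firm stays open.
Solving P = MC: -11 - 32q + 3q^2 = 0 ⇒ q = -1/3 or 11. On the upward-sloping branch, q* = 11.
Check: AVC at q = 11 is ¥17 ≤ P, so revenue covers variable cost.
Profit = P·q − TC = 83·11 − 335 = ¥578.

Produce at q = 11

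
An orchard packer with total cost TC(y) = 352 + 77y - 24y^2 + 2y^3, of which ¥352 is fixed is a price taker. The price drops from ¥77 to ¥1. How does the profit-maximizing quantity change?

Output falls from 8 to 0 (the firm shuts down)

AVC = 77 - 24y + 2y^2, minimized at y = 6 where min AVC = ¥5. MC = 77 - 48y + 6y^2.
With P = ¥77 above the shutdown price, P = MC gives y = 8.
At P = ¥1 < min AVC = ¥5, price no longer covers variable cost at any output, so the firm shuts down: y = 0.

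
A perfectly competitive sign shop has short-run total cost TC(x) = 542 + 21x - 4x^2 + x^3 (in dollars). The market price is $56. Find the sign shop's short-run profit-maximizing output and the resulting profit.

Profit = -$392 at x = 5

AVC = 21 - 4x + x^2; min AVC = $17 at x = 2. Since P = $56 ≥ min AVC, the firm produces.
With MC = 21 - 8x + 3x^2, P = MC on the upward-sloping part at x* = 5.
TR = 56·5 = 280. TC = 542 + 130 = 672. Profit = 280 − 672 = -$392.
Shutting down would mean losing the fixed cost of $542, so operating at a loss of $392 is better by $150.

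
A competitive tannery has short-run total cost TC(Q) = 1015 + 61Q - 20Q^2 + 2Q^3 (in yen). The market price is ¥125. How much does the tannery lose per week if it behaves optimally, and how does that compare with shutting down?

Profit = -¥247 at Q = 8

AVC = 61 - 20Q + 2Q^2; min AVC = ¥11 at Q = 5. Since P = ¥125 ≥ min AVC, the firm produces.
MC = 61 - 40Q + 6Q^2. Setting P = MC and taking the root on the rising branch gives Q* = 8.
TR = 125·8 = 1000. TC = 1015 + 232 = 1247. Profit = 1000 − 1247 = -¥247.
By producing, the firm covers all variable cost plus ¥768 of fixed cost; shutting down would lose the full ¥1015.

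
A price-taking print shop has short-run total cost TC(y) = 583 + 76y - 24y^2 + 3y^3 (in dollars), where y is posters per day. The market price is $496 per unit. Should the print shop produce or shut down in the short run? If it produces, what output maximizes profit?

Strip out fixed cost: VC = 76y - 24y^2 + 3y^3. Then AVC = 76 - 24y + 3y^2 and MC = 76 - 48y + 9y^2.
AVC hits its minimum where MC = AVC, at y = 4, giving min AVC = 76 - 24·4 + 3·4^2 = $28.
Since P = $496 ≥ min AVC = $28, price covers variable cost and the firm should produce.
Solving P = MC: -420 - 48y + 9y^2 = 0 ⇒ y = -14/3 or 10. On the upward-sloping branch, y* = 10.
Check: AVC at y = 10 is $136 ≤ P, so revenue covers variable cost.
Profit = P·y − TC = 496·10 − 1943 = $3017.

Produce at y = 10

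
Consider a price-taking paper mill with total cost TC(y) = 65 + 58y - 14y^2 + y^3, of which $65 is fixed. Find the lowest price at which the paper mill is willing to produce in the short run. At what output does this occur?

The shutdown price is the minimum of AVC. VC = 58y - 14y^2 + y^3, so AVC = 58 - 14y + y^2.
At the minimum of AVC, MC = AVC. MC = 58 - 28y + 3y^2; setting MC = AVC gives 2y^2 - 14y = 0, so y = 7. min AVC = 9.
For P < $9 the firm produces nothing.

$9 per unit, at y = 7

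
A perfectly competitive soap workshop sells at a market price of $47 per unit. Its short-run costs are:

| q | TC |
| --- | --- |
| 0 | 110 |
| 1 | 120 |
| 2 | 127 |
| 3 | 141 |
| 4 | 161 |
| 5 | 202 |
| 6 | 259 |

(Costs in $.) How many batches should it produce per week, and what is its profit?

q = 5; profit = $33

Tabulate TR − TC: q=0: -110; q=1: -73; q=2: -33; q=3: 0; q=4: 27; q=5: 33; q=6: 23.
Profit is maximized at q = 5. AVC there is 92/5 = $18.40 ≤ P, so producing beats shutting down (which would give -$110).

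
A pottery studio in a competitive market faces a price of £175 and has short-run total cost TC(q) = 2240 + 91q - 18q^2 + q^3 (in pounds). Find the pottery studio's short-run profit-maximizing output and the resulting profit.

Profit = -£280 at q = 14

AVC = 91 - 18q + q^2 has its minimum £10 at q = 9; price £175 clears that bar, so the firm operates.
MC = 91 - 36q + 3q^2. Setting P = MC and taking the root on the rising branch gives q* = 14.
TR = 175·14 = 2450. TC = 2240 + 490 = 2730. Profit = 2450 − 2730 = -£280.
By producing, the firm covers all variable cost plus £1960 of fixed cost; shutting down would lose the full £2240.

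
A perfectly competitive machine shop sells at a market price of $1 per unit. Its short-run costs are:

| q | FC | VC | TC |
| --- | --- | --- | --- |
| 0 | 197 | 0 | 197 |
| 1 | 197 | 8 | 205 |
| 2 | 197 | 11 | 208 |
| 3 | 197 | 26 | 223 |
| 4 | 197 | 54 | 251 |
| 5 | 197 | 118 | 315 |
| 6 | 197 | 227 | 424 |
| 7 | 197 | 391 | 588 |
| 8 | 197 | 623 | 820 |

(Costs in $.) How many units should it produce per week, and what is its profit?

Tabulate TR − TC: q=0: -197; q=1: -204; q=2: -206; q=3: -220; q=4: -247; q=5: -310; q=6: -418; q=7: -581; q=8: -812.
Profit is highest at q = 0. Equivalently, the lowest AVC in the table is 11/2 ≈ $5.50 at q = 2, and P = $1 falls below it — price never covers variable cost, so the firm shuts down and loses only its fixed cost.

q = 0 (shut down); profit = -$197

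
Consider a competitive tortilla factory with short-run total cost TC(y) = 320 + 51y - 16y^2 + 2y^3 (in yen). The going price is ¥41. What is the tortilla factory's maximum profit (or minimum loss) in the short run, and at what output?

Profit = -¥220 at y = 5

AVC = 51 - 16y + 2y^2 has its minimum ¥19 at y = 4; price ¥41 clears that bar, so the firm operates.
MC = 51 - 32y + 6y^2. Setting P = MC and taking the root on the rising branch gives y* = 5.
TR = 41·5 = 205. TC = 320 + 105 = 425. Profit = 205 − 425 = -¥220.
By producing, the firm covers all variable cost plus ¥100 of fixed cost; shutting down would lose the full ¥320.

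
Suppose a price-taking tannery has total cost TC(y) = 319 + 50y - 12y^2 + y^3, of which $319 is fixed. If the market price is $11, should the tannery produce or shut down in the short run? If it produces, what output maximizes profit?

Shut down

Strip out fixed cost: VC = 50y - 12y^2 + y^3. Then AVC = 50 - 12y + y^2 and MC = 50 - 24y + 3y^2.
AVC hits its minimum where MC = AVC, at y = 6, giving min AVC = 50 - 12·6 + 6^2 = $14.
P = $11 lies below min AVC = $14; no output level covers variable cost.
Shutting down limits the loss to fixed cost, $319.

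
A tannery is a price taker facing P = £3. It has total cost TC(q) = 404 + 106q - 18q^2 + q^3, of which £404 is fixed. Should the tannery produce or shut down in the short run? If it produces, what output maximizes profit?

Shut down

Variable cost is VC = 106q - 18q^2 + q^3, so AVC = VC/q = 106 - 18q + q^2 and MC = dTC/dq = 106 - 36q + 3q^2.
The AVC parabola has its vertex at q = 18/2 = 9, where AVC = 106 - 18·9 + 9^2 = £25.
With P < min AVC (£3 < £25), every unit sold adds to the loss.
Shutting down limits the loss to fixed cost, £404.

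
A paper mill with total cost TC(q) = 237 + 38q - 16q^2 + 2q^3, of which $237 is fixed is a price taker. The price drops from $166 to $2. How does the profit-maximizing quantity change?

MC = 38 - 32q + 6q^2; the shutdown threshold is min AVC = $6 (at q = 4).
At P = $166 ≥ min AVC, set P = MC on the rising branch: q = 8.
At P = $2 < min AVC = $6, price no longer covers variable cost at any output, so the firm shuts down: q = 0.

Output falls from 8 to 0 (the firm shuts down)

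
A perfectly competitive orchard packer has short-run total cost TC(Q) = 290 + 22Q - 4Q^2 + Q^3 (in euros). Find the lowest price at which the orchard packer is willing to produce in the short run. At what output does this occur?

€18 per unit, at Q = 2

The shutdown price is the minimum of AVC. VC = 22Q - 4Q^2 + Q^3, so AVC = 22 - 4Q + Q^2.
dAVC/dQ = -4 + 2Q = 0 gives Q = 2. min AVC = 22 - 4·2 + 2^2 = 18.
The firm shuts down for any P below €18.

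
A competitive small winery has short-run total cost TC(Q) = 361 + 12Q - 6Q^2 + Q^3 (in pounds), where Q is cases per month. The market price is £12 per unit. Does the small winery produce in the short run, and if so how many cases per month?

Produce at Q = 4

Variable cost is VC = 12Q - 6Q^2 + Q^3, so AVC = VC/Q = 12 - 6Q + Q^2 and MC = dTC/dQ = 12 - 12Q + 3Q^2.
AVC is minimized where dAVC/dQ = -6 + 2Q = 0, at Q = 3; min AVC = 12 - 6·3 + 3^2 = £3.
Because £12 ≥ £3, revenue can cover variable cost; the firm operates.
P = MC gives -12Q + 3Q^2 = 0, with roots 0 and 4. Take the larger (rising MC): Q* = 4.
Check: AVC at Q = 4 is £4 ≤ P, so revenue covers variable cost.
Profit = P·Q − TC = 12·4 − 377 = -£329, a loss, but smaller than the £361 fixed cost the firm would lose by shutting down.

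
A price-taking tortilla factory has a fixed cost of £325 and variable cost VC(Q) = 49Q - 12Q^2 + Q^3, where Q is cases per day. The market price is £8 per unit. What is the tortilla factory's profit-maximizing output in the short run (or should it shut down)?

Shut down

Variable cost is VC = 49Q - 12Q^2 + Q^3, so AVC = VC/Q = 49 - 12Q + Q^2 and MC = dTC/dQ = 49 - 24Q + 3Q^2.
AVC is minimized where dAVC/dQ = -12 + 2Q = 0, at Q = 6; min AVC = 49 - 12·6 + 6^2 = £13.
Since P = £8 < min AVC = £13, price fails to cover variable cost at any output.
The firm minimizes its loss by shutting down and losing only its fixed cost of £325.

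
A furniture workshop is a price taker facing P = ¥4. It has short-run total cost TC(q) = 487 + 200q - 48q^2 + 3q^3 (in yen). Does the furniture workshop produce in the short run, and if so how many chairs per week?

Shut down

Strip out fixed cost: VC = 200q - 48q^2 + 3q^3. Then AVC = 200 - 48q + 3q^2 and MC = 200 - 96q + 9q^2.
AVC is minimized where dAVC/dq = -48 + 6q = 0, at q = 8; min AVC = 200 - 48·8 + 3·8^2 = ¥8.
Since P = ¥4 < min AVC = ¥8, price fails to cover variable cost at any output.
Best response: produce nothing and absorb the ¥487 fixed cost.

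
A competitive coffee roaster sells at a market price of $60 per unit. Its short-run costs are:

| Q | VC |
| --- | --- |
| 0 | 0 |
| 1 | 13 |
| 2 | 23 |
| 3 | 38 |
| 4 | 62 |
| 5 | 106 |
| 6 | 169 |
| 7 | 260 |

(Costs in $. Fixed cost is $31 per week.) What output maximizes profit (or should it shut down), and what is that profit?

Tabulate TR − TC: Q=0: -31; Q=1: 16; Q=2: 66; Q=3: 111; Q=4: 147; Q=5: 163; Q=6: 160; Q=7: 129.
Profit is maximized at Q = 5. AVC there is 106/5 = $21.20 ≤ P, so producing beats shutting down (which would give -$31).

Q = 5; profit = $163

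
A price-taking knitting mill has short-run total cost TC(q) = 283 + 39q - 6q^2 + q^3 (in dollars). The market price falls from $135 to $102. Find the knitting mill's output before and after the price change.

MC = 39 - 12q + 3q^2; the shutdown threshold is min AVC = $30 (at q = 3).
At P = $135 ≥ min AVC, set P = MC on the rising branch: q = 8.
At P = $102 ≥ min AVC, set P = MC: q = 7. The firm stays open but cuts output.

Output falls from 8 to 7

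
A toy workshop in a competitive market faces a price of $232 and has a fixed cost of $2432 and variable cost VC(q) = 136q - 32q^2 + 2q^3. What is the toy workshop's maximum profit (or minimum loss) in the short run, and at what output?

AVC = 136 - 32q + 2q^2; min AVC = $8 at q = 8. Since P = $232 ≥ min AVC, the firm produces.
With MC = 136 - 64q + 6q^2, P = MC on the upward-sloping part at q* = 12.
TR = 232·12 = 2784. TC = 2432 + 480 = 2912. Profit = 2784 − 2912 = -$128.
Shutting down would mean losing the fixed cost of $2432, so operating at a loss of $128 is better by $2304.

Profit = -$128 at q = 12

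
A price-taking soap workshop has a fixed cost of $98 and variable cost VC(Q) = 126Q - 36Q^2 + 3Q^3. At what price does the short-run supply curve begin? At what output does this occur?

$18 per unit, at Q = 6

The shutdown price is the minimum of AVC. VC = 126Q - 36Q^2 + 3Q^3, so AVC = 126 - 36Q + 3Q^2.
dAVC/dQ = -36 + 6Q = 0 gives Q = 6. min AVC = 126 - 36·6 + 3·6^2 = 18.
So the shutdown price is $18.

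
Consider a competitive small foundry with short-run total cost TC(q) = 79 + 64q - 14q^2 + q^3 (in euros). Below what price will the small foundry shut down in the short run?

€15 per unit

The firm shuts down when price falls below the minimum of average variable cost. AVC = VC/q = 64 - 14q + q^2.
At the minimum of AVC, MC = AVC. MC = 64 - 28q + 3q^2; setting MC = AVC gives 2q^2 - 14q = 0, so q = 7. min AVC = 15.
For P < €15 the firm produces nothing.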